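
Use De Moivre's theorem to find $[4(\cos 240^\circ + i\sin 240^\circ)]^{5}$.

By De Moivre: z^n = r^n(cos(nθ) + i sin(nθ))
= 4^5(cos(5*240°) + i sin(5*240°))
= 1024(cos 120° + i sin 120°)
= -512 + 512*sqrt(3)i


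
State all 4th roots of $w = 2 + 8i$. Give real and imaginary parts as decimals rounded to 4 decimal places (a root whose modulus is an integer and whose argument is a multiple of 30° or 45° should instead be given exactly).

|w| = sqrt(68) ≈ 8.246211, arg(w) ≈ 75.963757°
Root modulus = sqrt(68)^(1/4) ≈ 1.694586
Root arguments: θ_k = (arg(w) + 360°k)/4 for k = 0, 1, ..., 3
Compute each root as (root modulus)(cos θ_k + i sin θ_k) using full-precision intermediates, then round to 4 decimal places.
Roots: 1.6023 + 0.5514i, -0.5514 + 1.6023i, -1.6023 - 0.5514i, 0.5514 - 1.6023i


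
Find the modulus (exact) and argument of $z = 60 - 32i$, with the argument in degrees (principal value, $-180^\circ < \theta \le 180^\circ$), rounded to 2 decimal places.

|z| = sqrt(60^2 + (-32)^2) = 68
arg(z) = arctan(b/a) = arctan(-32/60) (quadrant-adjusted) = -28.07°


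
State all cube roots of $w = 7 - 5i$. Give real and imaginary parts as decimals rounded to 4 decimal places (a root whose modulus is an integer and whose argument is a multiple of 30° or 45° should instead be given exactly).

|w| = sqrt(74) ≈ 8.602325, arg(w) ≈ 324.462322°
Root modulus = sqrt(74)^(1/3) ≈ 2.048984
Root arguments: θ_k = (arg(w) + 360°k)/3 for k = 0, 1, ..., 2
Compute each root as (root modulus)(cos θ_k + i sin θ_k) using full-precision intermediates, then round to 4 decimal places.
Roots: -0.6384 + 1.9470i, -1.3669 - 1.5264i, 2.0053 - 0.4206i


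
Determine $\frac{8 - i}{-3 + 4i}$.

Multiply numerator and denominator by conjugate (-3 - 4i):
= (8 - i)(-3 - 4i) / ((-3)^2 + 4^2)
= (-28 - 29i) / 25
= -28/25 - (29/25)i


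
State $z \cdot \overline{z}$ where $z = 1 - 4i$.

z * conjugate(z) = |z|^2 = a^2 + b^2
= 1^2 + (-4)^2 = 17


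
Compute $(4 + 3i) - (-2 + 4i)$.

(4 - (-2)) + (3 - 4)i = 6 - i


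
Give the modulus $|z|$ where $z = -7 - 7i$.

|z| = sqrt(a^2 + b^2) = sqrt((-7)^2 + (-7)^2) = sqrt(98) = sqrt(98)


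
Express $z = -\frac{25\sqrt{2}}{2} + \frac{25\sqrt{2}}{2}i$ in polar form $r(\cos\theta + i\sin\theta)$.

r = |z| = sqrt(a^2 + b^2) = sqrt((-25*sqrt(2)/2)^2 + (25*sqrt(2)/2)^2) = sqrt(625/2 + 625/2) = sqrt(625) = 25
θ = arctan(b/a) = arctan(17.6777/-17.6777) (quadrant-adjusted) = 135°
z = 25(cos 135° + i sin 135°)


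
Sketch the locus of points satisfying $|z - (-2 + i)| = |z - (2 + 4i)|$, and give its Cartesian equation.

|z - z1| = |z - z2| means z is equidistant from z1 and z2,
i.e. the perpendicular bisector of the segment from (-2, 1) to (2, 4) (midpoint (0, 5/2)).
With z = x + yi, square both sides:
(x - (-2))^2 + (y - 1)^2 = (x - 2)^2 + (y - 4)^2
The x^2 and y^2 terms cancel: 8x + 6y = 20 - 5 = 15
Simplify: 8x + 6y = 15
Locus: Perpendicular bisector of the segment from (-2, 1) to (2, 4): the line 8x + 6y = 15


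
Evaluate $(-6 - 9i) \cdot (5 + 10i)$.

(a1*a2 - b1*b2) + (a1*b2 + b1*a2)i
= (-30 - (-90)) + (-60 + (-45))i
= 60 - 105i


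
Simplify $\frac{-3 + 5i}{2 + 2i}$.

Multiply numerator and denominator by conjugate (2 - 2i):
= (-3 + 5i)(2 - 2i) / (2^2 + 2^2)
= (4 + 16i) / 8
Divide through by 4: (1 + 4i) / 2
= 1/2 + 2i


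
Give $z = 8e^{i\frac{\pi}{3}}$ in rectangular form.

a = r cos θ = 8 * 1/2 = 4
b = r sin θ = 8 * sqrt(3)/2 = 4*sqrt(3)
z = 4 + 4*sqrt(3)i


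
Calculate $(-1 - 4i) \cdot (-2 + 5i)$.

(a1*a2 - b1*b2) + (a1*b2 + b1*a2)i
= (2 - (-20)) + (-5 + 8)i
= 22 + 3i


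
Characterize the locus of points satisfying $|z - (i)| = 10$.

|z - z0| = r describes a circle centered at z0 with radius r
Here z0 = i and r = 10
Locus: Circle centered at (0, 1) with radius 10


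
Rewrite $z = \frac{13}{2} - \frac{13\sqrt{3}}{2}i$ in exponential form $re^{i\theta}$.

r = |z| = sqrt((13/2)^2 + (-13*sqrt(3)/2)^2) = sqrt(169/4 + 507/4) = sqrt(169) = 13
θ = arctan(b/a) = arctan(-11.2583/6.5) (quadrant-adjusted) = -60° = -π/3
z = 13e^(-i*π/3)


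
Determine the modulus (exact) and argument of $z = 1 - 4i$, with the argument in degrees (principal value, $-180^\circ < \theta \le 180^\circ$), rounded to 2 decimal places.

|z| = sqrt(1^2 + (-4)^2) = sqrt(17)
arg(z) = arctan(b/a) = arctan(-4/1) (quadrant-adjusted) = -75.96°


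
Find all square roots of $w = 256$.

|w| = 256, arg(w) = 0°
Root modulus = 256^(1/2) = 16
Root arguments: θ_k = (0° + 360°k)/2 for k = 0, 1, ..., 1
Roots: 16, -16


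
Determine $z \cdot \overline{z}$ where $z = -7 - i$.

z * conjugate(z) = |z|^2 = a^2 + b^2
= (-7)^2 + (-1)^2 = 50


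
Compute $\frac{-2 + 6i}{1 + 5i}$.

Multiply numerator and denominator by conjugate (1 - 5i):
= (-2 + 6i)(1 - 5i) / (1^2 + 5^2)
= (28 + 16i) / 26
Divide through by 2: (14 + 8i) / 13
= 14/13 + (8/13)i


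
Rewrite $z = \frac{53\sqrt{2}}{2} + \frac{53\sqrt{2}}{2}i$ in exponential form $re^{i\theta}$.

r = |z| = sqrt((53*sqrt(2)/2)^2 + (53*sqrt(2)/2)^2) = sqrt(2809/2 + 2809/2) = sqrt(2809) = 53
θ = arctan(b/a) = arctan(37.4767/37.4767) (quadrant-adjusted) = 45° = π/4
z = 53e^(i*π/4)


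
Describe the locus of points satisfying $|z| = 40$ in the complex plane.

|z| = 40 means sqrt(x^2 + y^2) = 40
This is a circle of radius 40 centered at the origin


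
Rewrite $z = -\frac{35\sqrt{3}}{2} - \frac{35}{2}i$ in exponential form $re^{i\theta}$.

r = |z| = sqrt((-35*sqrt(3)/2)^2 + (-35/2)^2) = sqrt(3675/4 + 1225/4) = sqrt(1225) = 35
θ = arctan(b/a) = arctan(-17.5/-30.3109) (quadrant-adjusted) = 210° = 7π/6
z = 35e^(i*7π/6)


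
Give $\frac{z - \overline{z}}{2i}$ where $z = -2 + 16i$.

z - conjugate(z) = 2bi
(z - conjugate(z))/(2i) = 2bi/(2i) = b = 16


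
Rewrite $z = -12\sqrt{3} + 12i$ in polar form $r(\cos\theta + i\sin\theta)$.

r = |z| = sqrt(a^2 + b^2) = sqrt((-12*sqrt(3))^2 + (12)^2) = sqrt(432 + 144) = sqrt(576) = 24
θ = arctan(b/a) = arctan(12/-20.7846) (quadrant-adjusted) = 150°
z = 24(cos 150° + i sin 150°)


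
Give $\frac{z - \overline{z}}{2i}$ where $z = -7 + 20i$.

z - conjugate(z) = 2bi
(z - conjugate(z))/(2i) = 2bi/(2i) = b = 20


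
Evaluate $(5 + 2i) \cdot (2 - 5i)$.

(a1*a2 - b1*b2) + (a1*b2 + b1*a2)i
= (10 - (-10)) + (-25 + 4)i
= 20 - 21i


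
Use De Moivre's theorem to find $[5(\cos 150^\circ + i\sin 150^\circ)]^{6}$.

By De Moivre: z^n = r^n(cos(nθ) + i sin(nθ))
= 5^6(cos(6*150°) + i sin(6*150°))
= 15625(cos 180° + i sin 180°)
= -15625


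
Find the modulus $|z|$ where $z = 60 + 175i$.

|z| = sqrt(a^2 + b^2) = sqrt(60^2 + 175^2) = sqrt(34225) = 185


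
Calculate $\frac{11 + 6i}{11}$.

Divisor is real, so divide each part by 11:
= 1 + (6/11)i


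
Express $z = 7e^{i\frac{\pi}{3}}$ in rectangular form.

a = r cos θ = 7 * 1/2 = 7/2
b = r sin θ = 7 * sqrt(3)/2 = 7*sqrt(3)/2
z = 7/2 + (7*sqrt(3)/2)i


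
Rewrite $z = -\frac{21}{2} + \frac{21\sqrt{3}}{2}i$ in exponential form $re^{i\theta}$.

r = |z| = sqrt((-21/2)^2 + (21*sqrt(3)/2)^2) = sqrt(441/4 + 1323/4) = sqrt(441) = 21
θ = arctan(b/a) = arctan(18.1865/-10.5) (quadrant-adjusted) = 120° = 2π/3
z = 21e^(i*2π/3)


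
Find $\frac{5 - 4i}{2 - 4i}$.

Multiply numerator and denominator by conjugate (2 + 4i):
= (5 - 4i)(2 + 4i) / (2^2 + (-4)^2)
= (26 + 12i) / 20
Divide through by 2: (13 + 6i) / 10
= 13/10 + (3/5)i


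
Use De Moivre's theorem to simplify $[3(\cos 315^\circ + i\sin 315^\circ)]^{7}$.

By De Moivre: z^n = r^n(cos(nθ) + i sin(nθ))
= 3^7(cos(7*315°) + i sin(7*315°))
= 2187(cos 45° + i sin 45°)
= 2187*sqrt(2)/2 + (2187*sqrt(2)/2)i


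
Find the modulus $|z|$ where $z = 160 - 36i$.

|z| = sqrt(a^2 + b^2) = sqrt(160^2 + (-36)^2) = sqrt(26896) = 164


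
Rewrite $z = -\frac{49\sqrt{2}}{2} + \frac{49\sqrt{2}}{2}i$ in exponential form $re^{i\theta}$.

r = |z| = sqrt((-49*sqrt(2)/2)^2 + (49*sqrt(2)/2)^2) = sqrt(2401/2 + 2401/2) = sqrt(2401) = 49
θ = arctan(b/a) = arctan(34.6482/-34.6482) (quadrant-adjusted) = 135° = 3π/4
z = 49e^(i*3π/4)


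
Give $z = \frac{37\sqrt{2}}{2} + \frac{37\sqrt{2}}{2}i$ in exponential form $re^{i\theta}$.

r = |z| = sqrt((37*sqrt(2)/2)^2 + (37*sqrt(2)/2)^2) = sqrt(1369/2 + 1369/2) = sqrt(1369) = 37
θ = arctan(b/a) = arctan(26.163/26.163) (quadrant-adjusted) = 45° = π/4
z = 37e^(i*π/4)


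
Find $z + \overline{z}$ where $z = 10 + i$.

z + conjugate(z) = (a + bi) + (a - bi) = 2a
= 2 * 10 = 20


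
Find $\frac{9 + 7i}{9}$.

Divisor is real, so divide each part by 9:
= 1 + (7/9)i


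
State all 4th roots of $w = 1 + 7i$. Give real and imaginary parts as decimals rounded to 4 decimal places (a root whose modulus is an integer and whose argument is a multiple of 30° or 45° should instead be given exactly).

|w| = sqrt(50) ≈ 7.071068, arg(w) ≈ 81.869898°
Root modulus = sqrt(50)^(1/4) ≈ 1.630689
Root arguments: θ_k = (arg(w) + 360°k)/4 for k = 0, 1, ..., 3
Compute each root as (root modulus)(cos θ_k + i sin θ_k) using full-precision intermediates, then round to 4 decimal places.
Roots: 1.5277 + 0.5702i, -0.5702 + 1.5277i, -1.5277 - 0.5702i, 0.5702 - 1.5277i


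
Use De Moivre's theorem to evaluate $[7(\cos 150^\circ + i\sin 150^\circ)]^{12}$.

By De Moivre: z^n = r^n(cos(nθ) + i sin(nθ))
= 7^12(cos(12*150°) + i sin(12*150°))
= 13841287201(cos 0° + i sin 0°)
= 13841287201


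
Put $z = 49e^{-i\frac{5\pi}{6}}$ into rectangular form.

a = r cos θ = 49 * -sqrt(3)/2 = -49*sqrt(3)/2
b = r sin θ = 49 * -1/2 = -49/2
z = -49*sqrt(3)/2 - (49/2)i


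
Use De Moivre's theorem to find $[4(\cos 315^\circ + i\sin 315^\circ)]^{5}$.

By De Moivre: z^n = r^n(cos(nθ) + i sin(nθ))
= 4^5(cos(5*315°) + i sin(5*315°))
= 1024(cos 135° + i sin 135°)
= -512*sqrt(2) + 512*sqrt(2)i


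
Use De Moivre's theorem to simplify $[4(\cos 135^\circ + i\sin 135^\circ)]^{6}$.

By De Moivre: z^n = r^n(cos(nθ) + i sin(nθ))
= 4^6(cos(6*135°) + i sin(6*135°))
= 4096(cos 90° + i sin 90°)
= 4096i


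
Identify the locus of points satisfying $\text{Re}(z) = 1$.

Re(z) = x where z = x + yi; the equation x = 1 is satisfied by all points with that x-coordinate
Locus: Vertical line x = 1


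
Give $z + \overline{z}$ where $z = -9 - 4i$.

z + conjugate(z) = (a + bi) + (a - bi) = 2a
= 2 * (-9) = -18


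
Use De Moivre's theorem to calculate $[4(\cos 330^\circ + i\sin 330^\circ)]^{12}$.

By De Moivre: z^n = r^n(cos(nθ) + i sin(nθ))
= 4^12(cos(12*330°) + i sin(12*330°))
= 16777216(cos 0° + i sin 0°)
= 16777216


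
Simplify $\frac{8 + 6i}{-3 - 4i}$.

Multiply numerator and denominator by conjugate (-3 + 4i):
= (8 + 6i)(-3 + 4i) / ((-3)^2 + (-4)^2)
= (-48 + 14i) / 25
= -48/25 + (14/25)i


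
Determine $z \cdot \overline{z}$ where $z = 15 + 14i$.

z * conjugate(z) = |z|^2 = a^2 + b^2
= 15^2 + 14^2 = 421


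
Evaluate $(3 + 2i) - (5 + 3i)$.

(3 - 5) + (2 - 3)i = -2 - i


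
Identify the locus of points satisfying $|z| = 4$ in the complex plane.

|z| = 4 means sqrt(x^2 + y^2) = 4
This is a circle of radius 4 centered at the origin


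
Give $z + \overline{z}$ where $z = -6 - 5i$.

z + conjugate(z) = (a + bi) + (a - bi) = 2a
= 2 * (-6) = -12


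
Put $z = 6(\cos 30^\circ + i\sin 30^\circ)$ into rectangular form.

a = r cos θ = 6 * sqrt(3)/2 = 3*sqrt(3)
b = r sin θ = 6 * 1/2 = 3
z = 3*sqrt(3) + 3i


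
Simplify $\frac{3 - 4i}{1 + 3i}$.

Multiply numerator and denominator by conjugate (1 - 3i):
= (3 - 4i)(1 - 3i) / (1^2 + 3^2)
= (-9 - 13i) / 10
= -9/10 - (13/10)i


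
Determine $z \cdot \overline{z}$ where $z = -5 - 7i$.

z * conjugate(z) = |z|^2 = a^2 + b^2
= (-5)^2 + (-7)^2 = 74


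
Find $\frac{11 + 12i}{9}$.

Divisor is real, so divide each part by 9:
= 11/9 + (4/3)i


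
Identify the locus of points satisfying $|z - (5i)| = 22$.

|z - z0| = r describes a circle centered at z0 with radius r
Here z0 = 5i and r = 22
Locus: Circle centered at (0, 5) with radius 22


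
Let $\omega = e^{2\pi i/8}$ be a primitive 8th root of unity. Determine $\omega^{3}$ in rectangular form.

ω^3 = e^(2πi·3/8) = e^(i·3π/4)
= cos(3π/4) + i sin(3π/4)
= -sqrt(2)/2 + (sqrt(2)/2)i


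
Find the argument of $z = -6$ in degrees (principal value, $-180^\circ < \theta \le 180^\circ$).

b = 0 and a < 0, so z lies on the negative real axis: θ = 180°


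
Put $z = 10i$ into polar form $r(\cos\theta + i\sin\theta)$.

r = |z| = sqrt(a^2 + b^2) = sqrt((0)^2 + (10)^2) = sqrt(0 + 100) = sqrt(100) = 10
a = 0 and b > 0, so z lies on the positive imaginary axis: θ = 90°
z = 10(cos 90° + i sin 90°)


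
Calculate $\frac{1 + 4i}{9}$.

Divisor is real, so divide each part by 9:
= 1/9 + (4/9)i


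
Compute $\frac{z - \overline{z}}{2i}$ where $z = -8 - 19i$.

z - conjugate(z) = 2bi
(z - conjugate(z))/(2i) = 2bi/(2i) = b = -19


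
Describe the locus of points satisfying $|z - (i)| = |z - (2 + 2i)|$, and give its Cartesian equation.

|z - z1| = |z - z2| means z is equidistant from z1 and z2,
i.e. the perpendicular bisector of the segment from (0, 1) to (2, 2) (midpoint (1, 3/2)).
With z = x + yi, square both sides:
(x - 0)^2 + (y - 1)^2 = (x - 2)^2 + (y - 2)^2
The x^2 and y^2 terms cancel: 4x + 2y = 8 - 1 = 7
Simplify: 4x + 2y = 7
Locus: Perpendicular bisector of the segment from (0, 1) to (2, 2): the line 4x + 2y = 7


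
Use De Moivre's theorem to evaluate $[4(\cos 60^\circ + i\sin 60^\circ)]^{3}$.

By De Moivre: z^n = r^n(cos(nθ) + i sin(nθ))
= 4^3(cos(3*60°) + i sin(3*60°))
= 64(cos 180° + i sin 180°)
= -64


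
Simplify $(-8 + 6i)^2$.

(a + bi)^2 = a^2 - b^2 + 2abi
= (-8)^2 - 6^2 + 2*(-8)*6i
= 28 - 96i


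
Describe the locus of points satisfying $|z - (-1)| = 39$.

|z - z0| = r describes a circle centered at z0 with radius r
Here z0 = -1 and r = 39
Locus: Circle centered at (-1, 0) with radius 39


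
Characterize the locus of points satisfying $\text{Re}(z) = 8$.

Re(z) = x where z = x + yi; the equation x = 8 is satisfied by all points with that x-coordinate
Locus: Vertical line x = 8


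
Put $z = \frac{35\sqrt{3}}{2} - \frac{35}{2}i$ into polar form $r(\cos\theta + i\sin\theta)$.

r = |z| = sqrt(a^2 + b^2) = sqrt((35*sqrt(3)/2)^2 + (-35/2)^2) = sqrt(3675/4 + 1225/4) = sqrt(1225) = 35
θ = arctan(b/a) = arctan(-17.5/30.3109) (quadrant-adjusted) = 330°
z = 35(cos 330° + i sin 330°)


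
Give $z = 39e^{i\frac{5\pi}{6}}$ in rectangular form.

a = r cos θ = 39 * -sqrt(3)/2 = -39*sqrt(3)/2
b = r sin θ = 39 * 1/2 = 39/2
z = -39*sqrt(3)/2 + (39/2)i


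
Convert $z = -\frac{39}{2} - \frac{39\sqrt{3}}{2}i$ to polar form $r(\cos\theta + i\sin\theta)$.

r = |z| = sqrt(a^2 + b^2) = sqrt((-39/2)^2 + (-39*sqrt(3)/2)^2) = sqrt(1521/4 + 4563/4) = sqrt(1521) = 39
θ = arctan(b/a) = arctan(-33.775/-19.5) (quadrant-adjusted) = 240°
z = 39(cos 240° + i sin 240°)


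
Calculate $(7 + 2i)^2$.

(a + bi)^2 = a^2 - b^2 + 2abi
= 7^2 - 2^2 + 2*7*2i
= 45 + 28i


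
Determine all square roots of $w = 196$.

|w| = 196, arg(w) = 0°
Root modulus = 196^(1/2) = 14
Root arguments: θ_k = (0° + 360°k)/2 for k = 0, 1, ..., 1
Roots: 14, -14


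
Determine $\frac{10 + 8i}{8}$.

Divisor is real, so divide each part by 8:
= 5/4 + i


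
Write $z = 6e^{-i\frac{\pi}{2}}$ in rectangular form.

a = r cos θ = 6 * 0 = 0
b = r sin θ = 6 * -1 = -6
z = -6i


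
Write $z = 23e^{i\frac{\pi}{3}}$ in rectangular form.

a = r cos θ = 23 * 1/2 = 23/2
b = r sin θ = 23 * sqrt(3)/2 = 23*sqrt(3)/2
z = 23/2 + (23*sqrt(3)/2)i


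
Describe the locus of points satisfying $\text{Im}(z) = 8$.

Im(z) = y where z = x + yi; the equation y = 8 is satisfied by all points with that y-coordinate
Locus: Horizontal line y = 8


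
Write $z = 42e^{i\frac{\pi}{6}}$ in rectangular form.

a = r cos θ = 42 * sqrt(3)/2 = 21*sqrt(3)
b = r sin θ = 42 * 1/2 = 21
z = 21*sqrt(3) + 21i


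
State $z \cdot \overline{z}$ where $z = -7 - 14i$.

z * conjugate(z) = |z|^2 = a^2 + b^2
= (-7)^2 + (-14)^2 = 245


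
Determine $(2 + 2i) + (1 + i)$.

(2 + 1) + (2 + 1)i = 3 + 3i


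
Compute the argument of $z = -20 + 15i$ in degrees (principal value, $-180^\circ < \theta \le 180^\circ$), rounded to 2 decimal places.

θ = arctan(b/a) = arctan(15/-20) (quadrant-adjusted) = 143.13°


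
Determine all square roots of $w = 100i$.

|w| = 100, arg(w) = 90°
Root modulus = 100^(1/2) = 10
Root arguments: θ_k = (90° + 360°k)/2 for k = 0, 1, ..., 1
Roots: 5*sqrt(2) + 5*sqrt(2)i, -5*sqrt(2) - 5*sqrt(2)i


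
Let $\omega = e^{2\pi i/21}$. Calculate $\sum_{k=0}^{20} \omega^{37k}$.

Let ζ = ω^37 = e^(2πi·37/21). Since 21 ∤ 37, ζ ≠ 1.
Sum = Σ_{k=0}^{20} ζ^k = (ζ^21 - 1)/(ζ - 1) = (ω^{37·21} - 1)/(ζ - 1) = (1 - 1)/(ζ - 1) = 0


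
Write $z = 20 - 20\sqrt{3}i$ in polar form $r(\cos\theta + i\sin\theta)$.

r = |z| = sqrt(a^2 + b^2) = sqrt((20)^2 + (-20*sqrt(3))^2) = sqrt(400 + 1200) = sqrt(1600) = 40
θ = arctan(b/a) = arctan(-34.641/20) (quadrant-adjusted) = 300°
z = 40(cos 300° + i sin 300°)


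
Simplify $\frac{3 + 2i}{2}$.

Divisor is real, so divide each part by 2:
= 3/2 + i


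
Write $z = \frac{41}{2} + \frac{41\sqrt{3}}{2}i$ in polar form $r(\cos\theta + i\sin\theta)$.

r = |z| = sqrt(a^2 + b^2) = sqrt((41/2)^2 + (41*sqrt(3)/2)^2) = sqrt(1681/4 + 5043/4) = sqrt(1681) = 41
θ = arctan(b/a) = arctan(35.507/20.5) (quadrant-adjusted) = 60°
z = 41(cos 60° + i sin 60°)


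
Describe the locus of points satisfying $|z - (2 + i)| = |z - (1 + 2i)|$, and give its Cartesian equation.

|z - z1| = |z - z2| means z is equidistant from z1 and z2,
i.e. the perpendicular bisector of the segment from (2, 1) to (1, 2) (midpoint (3/2, 3/2)).
With z = x + yi, square both sides:
(x - 2)^2 + (y - 1)^2 = (x - 1)^2 + (y - 2)^2
The x^2 and y^2 terms cancel: -2x + 2y = 5 - 5 = 0
Simplify: x - y = 0
Locus: Perpendicular bisector of the segment from (2, 1) to (1, 2): the line x - y = 0


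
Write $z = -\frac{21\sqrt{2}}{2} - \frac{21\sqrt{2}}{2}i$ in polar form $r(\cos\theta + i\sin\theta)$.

r = |z| = sqrt(a^2 + b^2) = sqrt((-21*sqrt(2)/2)^2 + (-21*sqrt(2)/2)^2) = sqrt(441/2 + 441/2) = sqrt(441) = 21
θ = arctan(b/a) = arctan(-14.8492/-14.8492) (quadrant-adjusted) = 225°
z = 21(cos 225° + i sin 225°)


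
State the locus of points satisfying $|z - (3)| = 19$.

|z - z0| = r describes a circle centered at z0 with radius r
Here z0 = 3 and r = 19
Locus: Circle centered at (3, 0) with radius 19


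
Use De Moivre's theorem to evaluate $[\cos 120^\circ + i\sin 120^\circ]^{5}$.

By De Moivre: z^n = r^n(cos(nθ) + i sin(nθ))
= 1^5(cos(5*120°) + i sin(5*120°))
= 1(cos 240° + i sin 240°)
= -1/2 - (sqrt(3)/2)i


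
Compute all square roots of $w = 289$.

|w| = 289, arg(w) = 0°
Root modulus = 289^(1/2) = 17
Root arguments: θ_k = (0° + 360°k)/2 for k = 0, 1, ..., 1
Roots: 17, -17


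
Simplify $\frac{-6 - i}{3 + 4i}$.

Multiply numerator and denominator by conjugate (3 - 4i):
= (-6 - i)(3 - 4i) / (3^2 + 4^2)
= (-22 + 21i) / 25
= -22/25 + (21/25)i


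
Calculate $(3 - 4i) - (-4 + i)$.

(3 - (-4)) + (-4 - 1)i = 7 - 5i


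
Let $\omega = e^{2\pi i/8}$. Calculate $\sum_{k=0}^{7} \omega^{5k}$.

Let ζ = ω^5 = e^(2πi·5/8). Since 8 ∤ 5, ζ ≠ 1.
Sum = Σ_{k=0}^{7} ζ^k = (ζ^8 - 1)/(ζ - 1) = (ω^{5·8} - 1)/(ζ - 1) = (1 - 1)/(ζ - 1) = 0


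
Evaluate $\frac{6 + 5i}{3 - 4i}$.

Multiply numerator and denominator by conjugate (3 + 4i):
= (6 + 5i)(3 + 4i) / (3^2 + (-4)^2)
= (-2 + 39i) / 25
= -2/25 + (39/25)i


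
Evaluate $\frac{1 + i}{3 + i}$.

Multiply numerator and denominator by conjugate (3 - i):
= (1 + i)(3 - i) / (3^2 + 1^2)
= (4 + 2i) / 10
Divide through by 2: (2 + i) / 5
= 2/5 + (1/5)i


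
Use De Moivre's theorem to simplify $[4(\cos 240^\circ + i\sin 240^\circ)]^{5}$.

By De Moivre: z^n = r^n(cos(nθ) + i sin(nθ))
= 4^5(cos(5*240°) + i sin(5*240°))
= 1024(cos 120° + i sin 120°)
= -512 + 512*sqrt(3)i


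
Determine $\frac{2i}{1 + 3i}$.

Multiply numerator and denominator by conjugate (1 - 3i):
= (2i)(1 - 3i) / (1^2 + 3^2)
= (6 + 2i) / 10
Divide through by 2: (3 + i) / 5
= 3/5 + (1/5)i


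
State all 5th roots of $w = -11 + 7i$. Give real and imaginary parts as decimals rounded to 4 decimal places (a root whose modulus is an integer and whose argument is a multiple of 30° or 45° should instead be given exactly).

|w| = sqrt(170) ≈ 13.038405, arg(w) ≈ 147.528808°
Root modulus = sqrt(170)^(1/5) ≈ 1.671263
Root arguments: θ_k = (arg(w) + 360°k)/5 for k = 0, 1, ..., 4
Compute each root as (root modulus)(cos θ_k + i sin θ_k) using full-precision intermediates, then round to 4 decimal places.
Roots: 1.4545 + 0.8231i, -0.3334 + 1.6377i, -1.6605 + 0.1890i, -0.6929 - 1.5209i, 1.2323 - 1.1290i


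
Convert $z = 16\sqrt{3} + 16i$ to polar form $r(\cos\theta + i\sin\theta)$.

r = |z| = sqrt(a^2 + b^2) = sqrt((16*sqrt(3))^2 + (16)^2) = sqrt(768 + 256) = sqrt(1024) = 32
θ = arctan(b/a) = arctan(16/27.7128) (quadrant-adjusted) = 30°
z = 32(cos 30° + i sin 30°)


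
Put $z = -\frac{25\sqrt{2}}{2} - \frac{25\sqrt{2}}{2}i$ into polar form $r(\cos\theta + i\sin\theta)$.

r = |z| = sqrt(a^2 + b^2) = sqrt((-25*sqrt(2)/2)^2 + (-25*sqrt(2)/2)^2) = sqrt(625/2 + 625/2) = sqrt(625) = 25
θ = arctan(b/a) = arctan(-17.6777/-17.6777) (quadrant-adjusted) = 225°
z = 25(cos 225° + i sin 225°)


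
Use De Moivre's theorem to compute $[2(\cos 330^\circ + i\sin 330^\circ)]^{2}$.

By De Moivre: z^n = r^n(cos(nθ) + i sin(nθ))
= 2^2(cos(2*330°) + i sin(2*330°))
= 4(cos 300° + i sin 300°)
= 2 - 2*sqrt(3)i


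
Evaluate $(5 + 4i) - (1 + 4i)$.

(5 - 1) + (4 - 4)i = 4


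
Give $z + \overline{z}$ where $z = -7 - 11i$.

z + conjugate(z) = (a + bi) + (a - bi) = 2a
= 2 * (-7) = -14


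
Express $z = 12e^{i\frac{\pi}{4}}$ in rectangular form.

a = r cos θ = 12 * sqrt(2)/2 = 6*sqrt(2)
b = r sin θ = 12 * sqrt(2)/2 = 6*sqrt(2)
z = 6*sqrt(2) + 6*sqrt(2)i


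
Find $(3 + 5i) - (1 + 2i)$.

(3 - 1) + (5 - 2)i = 2 + 3i


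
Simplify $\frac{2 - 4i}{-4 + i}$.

Multiply numerator and denominator by conjugate (-4 - i):
= (2 - 4i)(-4 - i) / ((-4)^2 + 1^2)
= (-12 + 14i) / 17
= -12/17 + (14/17)i


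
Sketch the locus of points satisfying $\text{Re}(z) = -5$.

Re(z) = x where z = x + yi; the equation x = -5 is satisfied by all points with that x-coordinate
Locus: Vertical line x = -5


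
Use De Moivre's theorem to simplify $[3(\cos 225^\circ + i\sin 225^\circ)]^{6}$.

By De Moivre: z^n = r^n(cos(nθ) + i sin(nθ))
= 3^6(cos(6*225°) + i sin(6*225°))
= 729(cos 270° + i sin 270°)
= -729i


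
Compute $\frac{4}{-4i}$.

Multiply numerator and denominator by conjugate (4i):
= (4)(4i) / (0^2 + (-4)^2)
= (16i) / 16
= i


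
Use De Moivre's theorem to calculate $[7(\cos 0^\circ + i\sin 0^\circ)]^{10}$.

By De Moivre: z^n = r^n(cos(nθ) + i sin(nθ))
= 7^10(cos(10*0°) + i sin(10*0°))
= 282475249(cos 0° + i sin 0°)
= 282475249


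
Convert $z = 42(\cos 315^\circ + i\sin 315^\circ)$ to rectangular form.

a = r cos θ = 42 * sqrt(2)/2 = 21*sqrt(2)
b = r sin θ = 42 * -sqrt(2)/2 = -21*sqrt(2)
z = 21*sqrt(2) - 21*sqrt(2)i


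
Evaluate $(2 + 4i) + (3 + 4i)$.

(2 + 3) + (4 + 4)i = 5 + 8i


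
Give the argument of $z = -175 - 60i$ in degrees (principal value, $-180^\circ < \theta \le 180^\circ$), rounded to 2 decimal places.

θ = arctan(b/a) = arctan(-60/-175) (quadrant-adjusted) = -161.08°


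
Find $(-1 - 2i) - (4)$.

(-1 - 4) + (-2 - 0)i = -5 - 2i


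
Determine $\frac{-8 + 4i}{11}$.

Divisor is real, so divide each part by 11:
= -8/11 + (4/11)i


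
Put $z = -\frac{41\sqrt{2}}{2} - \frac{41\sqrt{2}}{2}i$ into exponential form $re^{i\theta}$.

r = |z| = sqrt((-41*sqrt(2)/2)^2 + (-41*sqrt(2)/2)^2) = sqrt(1681/2 + 1681/2) = sqrt(1681) = 41
θ = arctan(b/a) = arctan(-28.9914/-28.9914) (quadrant-adjusted) = 225° = 5π/4
z = 41e^(i*5π/4)


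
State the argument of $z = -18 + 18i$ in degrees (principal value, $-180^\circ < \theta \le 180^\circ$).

θ = arctan(b/a) = arctan(18/-18) (quadrant-adjusted) = 135°


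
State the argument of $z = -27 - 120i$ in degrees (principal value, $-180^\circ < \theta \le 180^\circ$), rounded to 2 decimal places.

θ = arctan(b/a) = arctan(-120/-27) (quadrant-adjusted) = -102.68°


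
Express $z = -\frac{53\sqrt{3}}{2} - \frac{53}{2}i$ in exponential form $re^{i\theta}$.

r = |z| = sqrt((-53*sqrt(3)/2)^2 + (-53/2)^2) = sqrt(8427/4 + 2809/4) = sqrt(2809) = 53
θ = arctan(b/a) = arctan(-26.5/-45.8993) (quadrant-adjusted) = -150° = -5π/6
z = 53e^(-i*5π/6)


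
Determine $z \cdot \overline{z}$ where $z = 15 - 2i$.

z * conjugate(z) = |z|^2 = a^2 + b^2
= 15^2 + (-2)^2 = 229


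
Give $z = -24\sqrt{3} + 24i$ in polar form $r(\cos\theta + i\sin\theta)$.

r = |z| = sqrt(a^2 + b^2) = sqrt((-24*sqrt(3))^2 + (24)^2) = sqrt(1728 + 576) = sqrt(2304) = 48
θ = arctan(b/a) = arctan(24/-41.5692) (quadrant-adjusted) = 150°
z = 48(cos 150° + i sin 150°)


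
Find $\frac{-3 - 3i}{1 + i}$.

Multiply numerator and denominator by conjugate (1 - i):
= (-3 - 3i)(1 - i) / (1^2 + 1^2)
= (-6) / 2
= -3


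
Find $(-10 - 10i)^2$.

(a + bi)^2 = a^2 - b^2 + 2abi
= (-10)^2 - (-10)^2 + 2*(-10)*(-10)i
= 200i


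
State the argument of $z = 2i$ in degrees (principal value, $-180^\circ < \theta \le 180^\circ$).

a = 0 and b > 0, so z lies on the positive imaginary axis: θ = 90°


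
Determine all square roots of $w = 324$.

|w| = 324, arg(w) = 0°
Root modulus = 324^(1/2) = 18
Root arguments: θ_k = (0° + 360°k)/2 for k = 0, 1, ..., 1
Roots: 18, -18


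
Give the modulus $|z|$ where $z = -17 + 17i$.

|z| = sqrt(a^2 + b^2) = sqrt((-17)^2 + 17^2) = sqrt(578) = sqrt(578)


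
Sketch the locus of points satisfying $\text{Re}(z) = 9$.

Re(z) = x where z = x + yi; the equation x = 9 is satisfied by all points with that x-coordinate
Locus: Vertical line x = 9


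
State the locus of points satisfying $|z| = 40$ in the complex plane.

|z| = 40 means sqrt(x^2 + y^2) = 40
This is a circle of radius 40 centered at the origin


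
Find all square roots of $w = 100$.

|w| = 100, arg(w) = 0°
Root modulus = 100^(1/2) = 10
Root arguments: θ_k = (0° + 360°k)/2 for k = 0, 1, ..., 1
Roots: 10, -10


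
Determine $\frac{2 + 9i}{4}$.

Divisor is real, so divide each part by 4:
= 1/2 + (9/4)i


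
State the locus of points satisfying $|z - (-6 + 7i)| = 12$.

|z - z0| = r describes a circle centered at z0 with radius r
Here z0 = -6 + 7i and r = 12
Locus: Circle centered at (-6, 7) with radius 12


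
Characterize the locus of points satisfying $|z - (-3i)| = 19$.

|z - z0| = r describes a circle centered at z0 with radius r
Here z0 = -3i and r = 19
Locus: Circle centered at (0, -3) with radius 19


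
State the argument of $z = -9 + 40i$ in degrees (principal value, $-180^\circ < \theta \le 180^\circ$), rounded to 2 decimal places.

θ = arctan(b/a) = arctan(40/-9) (quadrant-adjusted) = 102.68°


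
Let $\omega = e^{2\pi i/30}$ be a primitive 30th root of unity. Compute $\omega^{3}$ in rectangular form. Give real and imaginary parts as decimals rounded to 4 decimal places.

ω^3 = e^(2πi·3/30) = e^(i·1π/5)
= cos(1π/5) + i sin(1π/5)
= 0.8090 + 0.5878i


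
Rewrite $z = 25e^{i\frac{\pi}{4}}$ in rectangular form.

a = r cos θ = 25 * sqrt(2)/2 = 25*sqrt(2)/2
b = r sin θ = 25 * sqrt(2)/2 = 25*sqrt(2)/2
z = 25*sqrt(2)/2 + (25*sqrt(2)/2)i


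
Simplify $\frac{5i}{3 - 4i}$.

Multiply numerator and denominator by conjugate (3 + 4i):
= (5i)(3 + 4i) / (3^2 + (-4)^2)
= (-20 + 15i) / 25
Divide through by 5: (-4 + 3i) / 5
= -4/5 + (3/5)i


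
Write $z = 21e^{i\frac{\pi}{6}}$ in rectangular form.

a = r cos θ = 21 * sqrt(3)/2 = 21*sqrt(3)/2
b = r sin θ = 21 * 1/2 = 21/2
z = 21*sqrt(3)/2 + (21/2)i


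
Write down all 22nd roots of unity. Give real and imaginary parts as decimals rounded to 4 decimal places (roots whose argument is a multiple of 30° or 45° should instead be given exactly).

ω_k = e^(2πik/22) = cos(2πk/22) + i sin(2πk/22) for k = 0, 1, ..., 21
Roots: 1, 0.9595 + 0.2817i, 0.8413 + 0.5406i, 0.6549 + 0.7557i, 0.4154 + 0.9096i, 0.1423 + 0.9898i, -0.1423 + 0.9898i, -0.4154 + 0.9096i, -0.6549 + 0.7557i, -0.8413 + 0.5406i, -0.9595 + 0.2817i, -1, -0.9595 - 0.2817i, -0.8413 - 0.5406i, -0.6549 - 0.7557i, -0.4154 - 0.9096i, -0.1423 - 0.9898i, 0.1423 - 0.9898i, 0.4154 - 0.9096i, 0.6549 - 0.7557i, 0.8413 - 0.5406i, 0.9595 - 0.2817i


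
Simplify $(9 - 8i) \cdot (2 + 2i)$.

(a1*a2 - b1*b2) + (a1*b2 + b1*a2)i
= (18 - (-16)) + (18 + (-16))i
= 34 + 2i


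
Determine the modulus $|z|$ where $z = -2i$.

|z| = sqrt(a^2 + b^2) = sqrt(0^2 + (-2)^2) = sqrt(4) = 2


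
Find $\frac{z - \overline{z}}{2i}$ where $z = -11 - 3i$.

z - conjugate(z) = 2bi
(z - conjugate(z))/(2i) = 2bi/(2i) = b = -3


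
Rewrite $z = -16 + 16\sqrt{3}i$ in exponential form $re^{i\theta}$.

r = |z| = sqrt((-16)^2 + (16*sqrt(3))^2) = sqrt(256 + 768) = sqrt(1024) = 32
θ = arctan(b/a) = arctan(27.7128/-16) (quadrant-adjusted) = 120° = 2π/3
z = 32e^(i*2π/3)


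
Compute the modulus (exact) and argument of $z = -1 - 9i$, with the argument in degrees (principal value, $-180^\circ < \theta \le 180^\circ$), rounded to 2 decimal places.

|z| = sqrt((-1)^2 + (-9)^2) = sqrt(82)
arg(z) = arctan(b/a) = arctan(-9/-1) (quadrant-adjusted) = -96.34°


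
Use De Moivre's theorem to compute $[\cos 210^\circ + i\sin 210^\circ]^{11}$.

By De Moivre: z^n = r^n(cos(nθ) + i sin(nθ))
= 1^11(cos(11*210°) + i sin(11*210°))
= 1(cos 150° + i sin 150°)
= -sqrt(3)/2 + (1/2)i


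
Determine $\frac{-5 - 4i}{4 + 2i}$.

Multiply numerator and denominator by conjugate (4 - 2i):
= (-5 - 4i)(4 - 2i) / (4^2 + 2^2)
= (-28 - 6i) / 20
Divide through by 2: (-14 - 3i) / 10
= -7/5 - (3/10)i


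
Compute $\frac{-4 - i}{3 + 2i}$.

Multiply numerator and denominator by conjugate (3 - 2i):
= (-4 - i)(3 - 2i) / (3^2 + 2^2)
= (-14 + 5i) / 13
= -14/13 + (5/13)i


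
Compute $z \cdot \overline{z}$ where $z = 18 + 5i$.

z * conjugate(z) = |z|^2 = a^2 + b^2
= 18^2 + 5^2 = 349


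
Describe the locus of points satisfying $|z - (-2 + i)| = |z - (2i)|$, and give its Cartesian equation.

|z - z1| = |z - z2| means z is equidistant from z1 and z2,
i.e. the perpendicular bisector of the segment from (-2, 1) to (0, 2) (midpoint (-1, 3/2)).
With z = x + yi, square both sides:
(x - (-2))^2 + (y - 1)^2 = (x - 0)^2 + (y - 2)^2
The x^2 and y^2 terms cancel: 4x + 2y = 4 - 5 = -1
Simplify: 4x + 2y = -1
Locus: Perpendicular bisector of the segment from (-2, 1) to (0, 2): the line 4x + 2y = -1


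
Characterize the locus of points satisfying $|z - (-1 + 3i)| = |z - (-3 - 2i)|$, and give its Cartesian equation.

|z - z1| = |z - z2| means z is equidistant from z1 and z2,
i.e. the perpendicular bisector of the segment from (-1, 3) to (-3, -2) (midpoint (-2, 1/2)).
With z = x + yi, square both sides:
(x - (-1))^2 + (y - 3)^2 = (x - (-3))^2 + (y - (-2))^2
The x^2 and y^2 terms cancel: -4x + (-10)y = 13 - 10 = 3
Simplify: 4x + 10y = -3
Locus: Perpendicular bisector of the segment from (-1, 3) to (-3, -2): the line 4x + 10y = -3


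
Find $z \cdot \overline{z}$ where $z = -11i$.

z * conjugate(z) = |z|^2 = a^2 + b^2
= 0^2 + (-11)^2 = 121


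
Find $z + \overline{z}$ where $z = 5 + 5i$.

z + conjugate(z) = (a + bi) + (a - bi) = 2a
= 2 * 5 = 10


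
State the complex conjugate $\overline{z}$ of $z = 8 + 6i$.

If z = a + bi, then conjugate(z) = a - bi
conjugate(8 + 6i) = 8 - 6i


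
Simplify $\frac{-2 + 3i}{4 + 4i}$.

Multiply numerator and denominator by conjugate (4 - 4i):
= (-2 + 3i)(4 - 4i) / (4^2 + 4^2)
= (4 + 20i) / 32
Divide through by 4: (1 + 5i) / 8
= 1/8 + (5/8)i


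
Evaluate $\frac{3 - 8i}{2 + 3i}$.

Multiply numerator and denominator by conjugate (2 - 3i):
= (3 - 8i)(2 - 3i) / (2^2 + 3^2)
= (-18 - 25i) / 13
= -18/13 - (25/13)i


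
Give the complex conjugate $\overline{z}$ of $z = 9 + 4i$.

If z = a + bi, then conjugate(z) = a - bi
conjugate(9 + 4i) = 9 - 4i


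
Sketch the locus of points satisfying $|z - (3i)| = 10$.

|z - z0| = r describes a circle centered at z0 with radius r
Here z0 = 3i and r = 10
Locus: Circle centered at (0, 3) with radius 10


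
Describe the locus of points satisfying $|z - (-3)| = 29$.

|z - z0| = r describes a circle centered at z0 with radius r
Here z0 = -3 and r = 29
Locus: Circle centered at (-3, 0) with radius 29


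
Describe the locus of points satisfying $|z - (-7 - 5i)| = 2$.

|z - z0| = r describes a circle centered at z0 with radius r
Here z0 = -7 - 5i and r = 2
Locus: Circle centered at (-7, -5) with radius 2


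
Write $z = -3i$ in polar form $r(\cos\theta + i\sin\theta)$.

r = |z| = sqrt(a^2 + b^2) = sqrt((0)^2 + (-3)^2) = sqrt(0 + 9) = sqrt(9) = 3
a = 0 and b < 0, so z lies on the negative imaginary axis: θ = 270°
z = 3(cos 270° + i sin 270°)


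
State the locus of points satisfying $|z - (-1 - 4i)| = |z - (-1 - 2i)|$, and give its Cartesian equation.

|z - z1| = |z - z2| means z is equidistant from z1 and z2,
i.e. the perpendicular bisector of the segment from (-1, -4) to (-1, -2) (midpoint (-1, -3)).
With z = x + yi, square both sides:
(x - (-1))^2 + (y - (-4))^2 = (x - (-1))^2 + (y - (-2))^2
The x^2 and y^2 terms cancel: 0x + 4y = 5 - 17 = -12
Simplify: y = -3
Locus: Perpendicular bisector of the segment from (-1, -4) to (-1, -2): the line y = -3


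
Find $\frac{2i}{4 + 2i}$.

Multiply numerator and denominator by conjugate (4 - 2i):
= (2i)(4 - 2i) / (4^2 + 2^2)
= (4 + 8i) / 20
Divide through by 4: (1 + 2i) / 5
= 1/5 + (2/5)i


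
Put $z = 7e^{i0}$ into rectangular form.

a = r cos θ = 7 * 1 = 7
b = r sin θ = 7 * 0 = 0
z = 7


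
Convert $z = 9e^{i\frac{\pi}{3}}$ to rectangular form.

a = r cos θ = 9 * 1/2 = 9/2
b = r sin θ = 9 * sqrt(3)/2 = 9*sqrt(3)/2
z = 9/2 + (9*sqrt(3)/2)i


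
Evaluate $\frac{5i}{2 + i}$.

Multiply numerator and denominator by conjugate (2 - i):
= (5i)(2 - i) / (2^2 + 1^2)
= (5 + 10i) / 5
= 1 + 2i


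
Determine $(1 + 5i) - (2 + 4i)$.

(1 - 2) + (5 - 4)i = -1 + i


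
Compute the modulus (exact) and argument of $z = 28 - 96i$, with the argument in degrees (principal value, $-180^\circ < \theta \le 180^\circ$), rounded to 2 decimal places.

|z| = sqrt(28^2 + (-96)^2) = 100
arg(z) = arctan(b/a) = arctan(-96/28) (quadrant-adjusted) = -73.74°


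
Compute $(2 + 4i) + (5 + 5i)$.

(2 + 5) + (4 + 5)i = 7 + 9i


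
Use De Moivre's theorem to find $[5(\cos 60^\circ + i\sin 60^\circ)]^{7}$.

By De Moivre: z^n = r^n(cos(nθ) + i sin(nθ))
= 5^7(cos(7*60°) + i sin(7*60°))
= 78125(cos 60° + i sin 60°)
= 78125/2 + (78125*sqrt(3)/2)i


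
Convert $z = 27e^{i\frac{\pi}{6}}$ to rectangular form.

a = r cos θ = 27 * sqrt(3)/2 = 27*sqrt(3)/2
b = r sin θ = 27 * 1/2 = 27/2
z = 27*sqrt(3)/2 + (27/2)i


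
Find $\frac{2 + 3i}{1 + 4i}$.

Multiply numerator and denominator by conjugate (1 - 4i):
= (2 + 3i)(1 - 4i) / (1^2 + 4^2)
= (14 - 5i) / 17
= 14/17 - (5/17)i


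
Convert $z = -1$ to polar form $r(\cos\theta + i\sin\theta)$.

r = |z| = sqrt(a^2 + b^2) = sqrt((-1)^2 + (0)^2) = sqrt(1 + 0) = sqrt(1) = 1
b = 0 and a < 0, so z lies on the negative real axis: θ = 180°
z = 1(cos 180° + i sin 180°)


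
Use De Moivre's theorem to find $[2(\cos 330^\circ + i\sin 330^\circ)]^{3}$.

By De Moivre: z^n = r^n(cos(nθ) + i sin(nθ))
= 2^3(cos(3*330°) + i sin(3*330°))
= 8(cos 270° + i sin 270°)
= -8i


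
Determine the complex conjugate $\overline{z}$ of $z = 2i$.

If z = a + bi, then conjugate(z) = a - bi
conjugate(2i) = -2i


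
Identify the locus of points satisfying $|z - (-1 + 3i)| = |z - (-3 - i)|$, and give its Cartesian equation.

|z - z1| = |z - z2| means z is equidistant from z1 and z2,
i.e. the perpendicular bisector of the segment from (-1, 3) to (-3, -1) (midpoint (-2, 1)).
With z = x + yi, square both sides:
(x - (-1))^2 + (y - 3)^2 = (x - (-3))^2 + (y - (-1))^2
The x^2 and y^2 terms cancel: -4x + (-8)y = 10 - 10 = 0
Simplify: x + 2y = 0
Locus: Perpendicular bisector of the segment from (-1, 3) to (-3, -1): the line x + 2y = 0


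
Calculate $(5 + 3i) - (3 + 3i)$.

(5 - 3) + (3 - 3)i = 2


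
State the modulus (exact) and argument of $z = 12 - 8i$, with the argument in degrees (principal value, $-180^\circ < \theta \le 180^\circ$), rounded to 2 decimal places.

|z| = sqrt(12^2 + (-8)^2) = sqrt(208)
arg(z) = arctan(b/a) = arctan(-8/12) (quadrant-adjusted) = -33.69°


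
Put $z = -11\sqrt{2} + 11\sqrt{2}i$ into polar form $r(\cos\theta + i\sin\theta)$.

r = |z| = sqrt(a^2 + b^2) = sqrt((-11*sqrt(2))^2 + (11*sqrt(2))^2) = sqrt(242 + 242) = sqrt(484) = 22
θ = arctan(b/a) = arctan(15.5563/-15.5563) (quadrant-adjusted) = 135°
z = 22(cos 135° + i sin 135°)


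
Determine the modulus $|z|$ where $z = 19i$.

|z| = sqrt(a^2 + b^2) = sqrt(0^2 + 19^2) = sqrt(361) = 19


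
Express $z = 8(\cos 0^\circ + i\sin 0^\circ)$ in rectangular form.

a = r cos θ = 8 * 1 = 8
b = r sin θ = 8 * 0 = 0
z = 8


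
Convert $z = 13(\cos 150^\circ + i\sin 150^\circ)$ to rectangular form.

a = r cos θ = 13 * -sqrt(3)/2 = -13*sqrt(3)/2
b = r sin θ = 13 * 1/2 = 13/2
z = -13*sqrt(3)/2 + (13/2)i


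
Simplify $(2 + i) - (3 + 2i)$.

(2 - 3) + (1 - 2)i = -1 - i


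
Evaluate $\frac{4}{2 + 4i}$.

Multiply numerator and denominator by conjugate (2 - 4i):
= (4)(2 - 4i) / (2^2 + 4^2)
= (8 - 16i) / 20
Divide through by 4: (2 - 4i) / 5
= 2/5 - (4/5)i


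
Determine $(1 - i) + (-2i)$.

(1 + 0) + (-1 + (-2))i = 1 - 3i


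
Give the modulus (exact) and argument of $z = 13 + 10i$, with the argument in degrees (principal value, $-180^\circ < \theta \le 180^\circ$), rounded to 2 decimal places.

|z| = sqrt(13^2 + 10^2) = sqrt(269)
arg(z) = arctan(b/a) = arctan(10/13) (quadrant-adjusted) = 37.57°


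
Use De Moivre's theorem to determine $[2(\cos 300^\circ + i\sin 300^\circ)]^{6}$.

By De Moivre: z^n = r^n(cos(nθ) + i sin(nθ))
= 2^6(cos(6*300°) + i sin(6*300°))
= 64(cos 0° + i sin 0°)
= 64


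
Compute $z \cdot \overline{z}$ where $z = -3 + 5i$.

z * conjugate(z) = |z|^2 = a^2 + b^2
= (-3)^2 + 5^2 = 34


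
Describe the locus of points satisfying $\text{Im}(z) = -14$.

Im(z) = y where z = x + yi; the equation y = -14 is satisfied by all points with that y-coordinate
Locus: Horizontal line y = -14


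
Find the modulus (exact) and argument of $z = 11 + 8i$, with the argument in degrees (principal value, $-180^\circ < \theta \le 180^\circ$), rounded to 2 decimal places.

|z| = sqrt(11^2 + 8^2) = sqrt(185)
arg(z) = arctan(b/a) = arctan(8/11) (quadrant-adjusted) = 36.03°


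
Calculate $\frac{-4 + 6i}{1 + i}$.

Multiply numerator and denominator by conjugate (1 - i):
= (-4 + 6i)(1 - i) / (1^2 + 1^2)
= (2 + 10i) / 2
= 1 + 5i


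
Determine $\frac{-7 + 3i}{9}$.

Divisor is real, so divide each part by 9:
= -7/9 + (1/3)i


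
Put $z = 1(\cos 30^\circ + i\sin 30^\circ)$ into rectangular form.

a = r cos θ = 1 * sqrt(3)/2 = sqrt(3)/2
b = r sin θ = 1 * 1/2 = 1/2
z = sqrt(3)/2 + (1/2)i


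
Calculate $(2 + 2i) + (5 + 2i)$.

(2 + 5) + (2 + 2)i = 7 + 4i


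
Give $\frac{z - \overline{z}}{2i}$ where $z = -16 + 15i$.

z - conjugate(z) = 2bi
(z - conjugate(z))/(2i) = 2bi/(2i) = b = 15


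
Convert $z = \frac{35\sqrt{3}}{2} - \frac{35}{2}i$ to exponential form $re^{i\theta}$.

r = |z| = sqrt((35*sqrt(3)/2)^2 + (-35/2)^2) = sqrt(3675/4 + 1225/4) = sqrt(1225) = 35
θ = arctan(b/a) = arctan(-17.5/30.3109) (quadrant-adjusted) = -30° = -π/6
z = 35e^(-i*π/6)
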